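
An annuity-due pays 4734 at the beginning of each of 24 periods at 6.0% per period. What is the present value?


PV_due = PMT * (1-(1+i)^(-n))/i * (1+i)
PV_immediate = 59413.3925
PV_due = 59413.3925 * 1.06
= 62978.1961


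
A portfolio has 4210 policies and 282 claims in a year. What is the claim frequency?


frequency = claims / policies
= 282 / 4210
= 0.067


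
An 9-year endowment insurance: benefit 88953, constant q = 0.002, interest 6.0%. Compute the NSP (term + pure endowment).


Term component = 1201.3558
Pure endowment = 9_p_x * v^9 * benefit = 0.982143 * 0.591898 * 88953 = 51710.9699
NSP = 52912.3257


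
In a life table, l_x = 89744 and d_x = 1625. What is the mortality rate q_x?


q_x = d_x / l_x
= 1625 / 89744
= 0.0181


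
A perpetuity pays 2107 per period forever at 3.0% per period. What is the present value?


PV = PMT / i
= 2107 / 0.03
= 70233.3333


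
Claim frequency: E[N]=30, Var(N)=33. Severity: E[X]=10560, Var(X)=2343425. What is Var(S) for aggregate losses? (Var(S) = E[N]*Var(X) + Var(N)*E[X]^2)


Var(S) = E[N]*Var(X) + Var(N)*E[X]^2
= 30*2343425 + 33*10560^2
= 70302750 + 3679948800
= 3.7503e+09


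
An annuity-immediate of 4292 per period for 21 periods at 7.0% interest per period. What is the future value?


FV = PMT * ((1+i)^n - 1) / i
= 4292 * ((1.07)^21 - 1) / 0.07
= 4292 * (4.140562 - 1) / 0.07
= 192561.3388


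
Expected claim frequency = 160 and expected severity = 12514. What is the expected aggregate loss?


E[S] = E[N] * E[X]
= 160 * 12514
= 2.0022e+06


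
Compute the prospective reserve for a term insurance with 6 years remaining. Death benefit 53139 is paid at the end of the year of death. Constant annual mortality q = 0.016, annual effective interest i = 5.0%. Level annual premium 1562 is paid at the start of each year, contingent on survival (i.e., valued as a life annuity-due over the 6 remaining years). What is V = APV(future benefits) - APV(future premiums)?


v = 1/(1+i) = 0.952381
APV(future benefits) per unit = sum_{k=0}^{5} k_p_x * q * v^(k+1) = 0.07821
APV(future benefits) = 53139 * 0.07821 = 4156.0007
Life annuity-due factor ä_{x:6} = sum_{k=0}^{5} k_p_x * v^k = 5.132531
APV(future premiums) = 1562 * 5.132531 = 8017.013
V = 4156.0007 - 8017.013
= -3861.0122


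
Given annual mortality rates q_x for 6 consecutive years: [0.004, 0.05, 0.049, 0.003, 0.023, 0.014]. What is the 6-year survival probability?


p_k = 1 - q_k for each year
Survival = product of (1 - q_k)
= 0.996 * 0.95 * 0.951 * 0.997 * 0.977 * 0.986
= 0.8642


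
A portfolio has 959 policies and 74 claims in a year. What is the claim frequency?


frequency = claims / policies
= 74 / 959
= 0.0772


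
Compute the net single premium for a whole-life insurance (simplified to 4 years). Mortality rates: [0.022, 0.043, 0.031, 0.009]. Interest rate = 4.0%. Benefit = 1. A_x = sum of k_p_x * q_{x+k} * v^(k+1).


v = 0.961538
Year 0: k_p_x=1.0, q=0.022, term=0.021154
Year 1: k_p_x=0.978, q=0.043, term=0.038881
Year 2: k_p_x=0.935946, q=0.031, term=0.025794
Year 3: k_p_x=0.906932, q=0.009, term=0.006977
A_x = 0.0928


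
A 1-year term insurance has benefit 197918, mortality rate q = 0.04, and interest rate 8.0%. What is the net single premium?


NSP = benefit * q * v
v = 1/(1+i) = 0.925926
NSP = 197918 * 0.04 * 0.925926
= 7330.2963


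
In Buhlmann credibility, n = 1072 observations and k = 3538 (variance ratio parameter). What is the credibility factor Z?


Z = n / (n + k)
= 1072 / (1072 + 3538)
= 1072 / 4610
= 0.2325


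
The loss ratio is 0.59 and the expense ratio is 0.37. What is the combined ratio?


Combined ratio = loss ratio + expense ratio
= 0.59 + 0.37
= 0.96


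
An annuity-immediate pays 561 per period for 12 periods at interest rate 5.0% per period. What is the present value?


PV = PMT * (1 - (1+i)^(-n)) / i
= 561 * (1 - (1+0.05)^(-12)) / 0.05
= 561 * (1 - 0.556837) / 0.05
= 561 * 8.863252
= 4972.2842


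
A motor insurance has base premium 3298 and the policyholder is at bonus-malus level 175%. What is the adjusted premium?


adjusted = base * BM_level / 100
= 3298 * 175 / 100
= 3298 * 1.75
= 5771.5


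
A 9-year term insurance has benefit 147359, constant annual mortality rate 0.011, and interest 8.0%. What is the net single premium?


NSP = benefit * sum_{k=0}^{n-1} k_p_x * q * v^(k+1)
With constant q=0.011, v=0.925926
Sum = 0.066139
NSP = 147359 * 0.066139
= 9746.2073


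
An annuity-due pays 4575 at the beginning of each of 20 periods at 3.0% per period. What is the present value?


PV_due = PMT * (1-(1+i)^(-n))/i * (1+i)
PV_immediate = 68064.4475
PV_due = 68064.4475 * 1.03
= 70106.3809


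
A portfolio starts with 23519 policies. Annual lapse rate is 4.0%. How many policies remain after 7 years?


remaining = initial * (1 - lapse)^years
= 23519 * (1 - 0.04)^7
= 23519 * 0.751447
= 17673.2932


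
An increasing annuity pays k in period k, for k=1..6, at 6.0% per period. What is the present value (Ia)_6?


(Ia)_n = sum_{k=1}^{n} k * v^k, v = 1/(1+i)
v = 0.943396
Sum computed term by term:
(Ia)_6 = 16.3767


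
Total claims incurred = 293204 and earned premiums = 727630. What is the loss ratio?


Loss ratio = claims / premiums
= 293204 / 727630
= 0.403


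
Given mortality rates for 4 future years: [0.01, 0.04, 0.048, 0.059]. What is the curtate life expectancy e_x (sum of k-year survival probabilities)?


e_x = sum_{k=1}^{n} k_p_x
k_p_x values:
  1_p_x = 0.99
  2_p_x = 0.9504
  3_p_x = 0.904781
  4_p_x = 0.851399
e_x = 3.6966


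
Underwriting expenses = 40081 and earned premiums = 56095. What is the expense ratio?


Expense ratio = expenses / premiums
= 40081 / 56095
= 0.7145


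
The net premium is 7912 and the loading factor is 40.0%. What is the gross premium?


Gross = net * (1 + loading)
= 7912 * (1 + 0.4)
= 7912 * 1.4
= 11076.8


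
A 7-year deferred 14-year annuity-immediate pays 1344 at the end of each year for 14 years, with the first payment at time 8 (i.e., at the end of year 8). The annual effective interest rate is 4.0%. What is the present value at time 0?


PV at time 7 of the 14-year annuity-immediate:
a_n = 1344 * (1-(1+0.04)^(-14))/0.04 = 14196.8372
Discount back 7 years to time 0:
PV = 14196.8372 * (1+0.04)^(-7)
= 14196.8372 * 0.759918
= 10788.4295


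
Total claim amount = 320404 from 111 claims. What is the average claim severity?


severity = total / number
= 320404 / 111
= 2886.5225


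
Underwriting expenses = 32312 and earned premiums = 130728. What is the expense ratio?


Expense ratio = expenses / premiums
= 32312 / 130728
= 0.2472


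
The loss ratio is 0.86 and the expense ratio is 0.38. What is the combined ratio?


Combined ratio = loss ratio + expense ratio
= 0.86 + 0.38
= 1.24


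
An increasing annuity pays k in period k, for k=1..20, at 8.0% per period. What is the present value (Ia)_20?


(Ia)_n = sum_{k=1}^{n} k * v^k, v = 1/(1+i)
v = 0.925926
Sum computed term by term:
(Ia)_20 = 78.9079


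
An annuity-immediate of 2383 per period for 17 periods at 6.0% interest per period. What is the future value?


FV = PMT * ((1+i)^n - 1) / i
= 2383 * ((1.06)^17 - 1) / 0.06
= 2383 * (2.692773 - 1) / 0.06
= 67231.2925


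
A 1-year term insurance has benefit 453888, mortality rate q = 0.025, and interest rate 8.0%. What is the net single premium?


NSP = benefit * q * v
v = 1/(1+i) = 0.925926
NSP = 453888 * 0.025 * 0.925926
= 10506.6667


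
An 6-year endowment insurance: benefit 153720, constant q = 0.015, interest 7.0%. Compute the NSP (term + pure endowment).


Term component = 10618.1858
Pure endowment = 6_p_x * v^6 * benefit = 0.913308 * 0.666342 * 153720 = 93550.2802
NSP = 104168.4661


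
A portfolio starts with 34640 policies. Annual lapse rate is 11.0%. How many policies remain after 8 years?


remaining = initial * (1 - lapse)^years
= 34640 * (1 - 0.11)^8
= 34640 * 0.393659
= 13636.3436


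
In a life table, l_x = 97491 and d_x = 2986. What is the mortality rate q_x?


q_x = d_x / l_x
= 2986 / 97491
= 0.0306


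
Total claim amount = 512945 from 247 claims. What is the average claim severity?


severity = total / number
= 512945 / 247
= 2076.7004


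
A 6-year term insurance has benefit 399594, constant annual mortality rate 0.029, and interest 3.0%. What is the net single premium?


NSP = benefit * sum_{k=0}^{n-1} k_p_x * q * v^(k+1)
With constant q=0.029, v=0.970874
Sum = 0.14651
NSP = 399594 * 0.14651
= 58544.6734


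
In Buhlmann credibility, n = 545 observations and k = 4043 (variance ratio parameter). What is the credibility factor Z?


Z = n / (n + k)
= 545 / (545 + 4043)
= 545 / 4588
= 0.1188


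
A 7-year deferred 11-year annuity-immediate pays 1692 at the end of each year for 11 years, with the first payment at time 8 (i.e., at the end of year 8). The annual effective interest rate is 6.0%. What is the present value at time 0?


PV at time 7 of the 11-year annuity-immediate:
a_n = 1692 * (1-(1+0.06)^(-11))/0.06 = 13344.5918
Discount back 7 years to time 0:
PV = 13344.5918 * (1+0.06)^(-7)
= 13344.5918 * 0.665057
= 8874.9157


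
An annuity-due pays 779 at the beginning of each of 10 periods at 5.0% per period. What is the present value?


PV_due = PMT * (1-(1+i)^(-n))/i * (1+i)
PV_immediate = 6015.2315
PV_due = 6015.2315 * 1.05
= 6315.9931


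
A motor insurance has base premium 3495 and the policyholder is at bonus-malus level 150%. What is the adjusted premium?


adjusted = base * BM_level / 100
= 3495 * 150 / 100
= 3495 * 1.5
= 5242.5


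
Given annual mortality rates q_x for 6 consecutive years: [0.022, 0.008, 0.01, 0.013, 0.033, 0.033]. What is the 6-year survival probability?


p_k = 1 - q_k for each year
Survival = product of (1 - q_k)
= 0.978 * 0.992 * 0.99 * 0.987 * 0.967 * 0.967
= 0.8865


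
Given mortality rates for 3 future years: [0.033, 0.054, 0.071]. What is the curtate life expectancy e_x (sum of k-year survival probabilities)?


e_x = sum_{k=1}^{n} k_p_x
k_p_x values:
  1_p_x = 0.967
  2_p_x = 0.914782
  3_p_x = 0.849832
e_x = 2.7316


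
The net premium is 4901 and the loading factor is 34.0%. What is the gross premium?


Gross = net * (1 + loading)
= 4901 * (1 + 0.34)
= 4901 * 1.34
= 6567.34


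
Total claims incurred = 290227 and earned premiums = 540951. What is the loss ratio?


Loss ratio = claims / premiums
= 290227 / 540951
= 0.5365


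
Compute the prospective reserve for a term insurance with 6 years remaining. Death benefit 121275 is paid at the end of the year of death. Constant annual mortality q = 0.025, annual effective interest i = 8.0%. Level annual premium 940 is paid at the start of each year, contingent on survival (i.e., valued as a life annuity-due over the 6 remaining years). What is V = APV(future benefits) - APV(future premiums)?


v = 1/(1+i) = 0.925926
APV(future benefits) per unit = sum_{k=0}^{5} k_p_x * q * v^(k+1) = 0.1092
APV(future benefits) = 121275 * 0.1092 = 13243.2661
Life annuity-due factor ä_{x:6} = sum_{k=0}^{5} k_p_x * v^k = 4.717453
APV(future premiums) = 940 * 4.717453 = 4434.4057
V = 13243.2661 - 4434.4057
= 8808.8604


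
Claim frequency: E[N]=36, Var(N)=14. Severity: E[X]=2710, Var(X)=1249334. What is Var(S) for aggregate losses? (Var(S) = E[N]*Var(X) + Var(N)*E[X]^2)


Var(S) = E[N]*Var(X) + Var(N)*E[X]^2
= 36*1249334 + 14*2710^2
= 44976024 + 102817400
= 1.4779e+08


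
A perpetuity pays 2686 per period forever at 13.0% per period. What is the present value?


PV = PMT / i
= 2686 / 0.13
= 20661.5385


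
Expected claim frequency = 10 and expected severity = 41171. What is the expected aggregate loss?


E[S] = E[N] * E[X]
= 10 * 41171
= 411710


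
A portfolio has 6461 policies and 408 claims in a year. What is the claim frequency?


frequency = claims / policies
= 408 / 6461
= 0.0631


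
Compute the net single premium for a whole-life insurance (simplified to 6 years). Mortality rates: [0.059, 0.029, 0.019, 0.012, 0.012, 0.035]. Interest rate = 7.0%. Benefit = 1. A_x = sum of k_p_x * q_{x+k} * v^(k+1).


v = 0.934579
Year 0: k_p_x=1.0, q=0.059, term=0.05514
Year 1: k_p_x=0.941, q=0.029, term=0.023835
Year 2: k_p_x=0.913711, q=0.019, term=0.014171
Year 3: k_p_x=0.89635, q=0.012, term=0.008206
Year 4: k_p_x=0.885594, q=0.012, term=0.007577
Year 5: k_p_x=0.874967, q=0.035, term=0.020406
A_x = 0.1293


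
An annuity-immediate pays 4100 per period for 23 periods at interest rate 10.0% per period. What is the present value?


PV = PMT * (1 - (1+i)^(-n)) / i
= 4100 * (1 - (1+0.1)^(-23)) / 0.1
= 4100 * (1 - 0.111678) / 0.1
= 4100 * 8.883218
= 36421.1955


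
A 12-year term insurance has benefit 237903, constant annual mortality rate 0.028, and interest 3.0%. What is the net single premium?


NSP = benefit * sum_{k=0}^{n-1} k_p_x * q * v^(k+1)
With constant q=0.028, v=0.970874
Sum = 0.241946
NSP = 237903 * 0.241946
= 57559.7747


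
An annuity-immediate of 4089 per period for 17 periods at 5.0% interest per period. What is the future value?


FV = PMT * ((1+i)^n - 1) / i
= 4089 * ((1.05)^17 - 1) / 0.05
= 4089 * (2.292018 - 1) / 0.05
= 105661.258


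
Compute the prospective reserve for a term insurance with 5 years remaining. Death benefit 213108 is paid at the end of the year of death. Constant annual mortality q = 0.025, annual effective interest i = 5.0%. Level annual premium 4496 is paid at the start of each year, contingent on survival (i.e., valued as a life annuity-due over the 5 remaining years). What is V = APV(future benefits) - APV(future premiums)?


v = 1/(1+i) = 0.952381
APV(future benefits) per unit = sum_{k=0}^{4} k_p_x * q * v^(k+1) = 0.103213
APV(future benefits) = 213108 * 0.103213 = 21995.4783
Life annuity-due factor ä_{x:5} = sum_{k=0}^{4} k_p_x * v^k = 4.334939
APV(future premiums) = 4496 * 4.334939 = 19489.8838
V = 21995.4783 - 19489.8838
= 2505.5945


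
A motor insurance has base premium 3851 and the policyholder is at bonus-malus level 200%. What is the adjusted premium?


adjusted = base * BM_level / 100
= 3851 * 200 / 100
= 3851 * 2.0
= 7702.0


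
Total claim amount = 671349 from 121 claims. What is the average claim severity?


severity = total / number
= 671349 / 121
= 5548.3388


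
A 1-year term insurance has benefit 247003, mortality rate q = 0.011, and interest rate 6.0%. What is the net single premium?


NSP = benefit * q * v
v = 1/(1+i) = 0.943396
NSP = 247003 * 0.011 * 0.943396
= 2563.2387


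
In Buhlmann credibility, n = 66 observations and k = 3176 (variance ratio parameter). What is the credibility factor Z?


Z = n / (n + k)
= 66 / (66 + 3176)
= 66 / 3242
= 0.0204


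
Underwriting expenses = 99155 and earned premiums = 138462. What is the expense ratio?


Expense ratio = expenses / premiums
= 99155 / 138462
= 0.7161


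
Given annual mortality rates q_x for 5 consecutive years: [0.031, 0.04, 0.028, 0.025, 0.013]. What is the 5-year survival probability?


p_k = 1 - q_k for each year
Survival = product of (1 - q_k)
= 0.969 * 0.96 * 0.972 * 0.975 * 0.987
= 0.8701


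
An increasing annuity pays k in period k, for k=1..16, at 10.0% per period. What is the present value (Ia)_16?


(Ia)_n = sum_{k=1}^{n} k * v^k, v = 1/(1+i)
v = 0.909091
Sum computed term by term:
(Ia)_16 = 51.2401


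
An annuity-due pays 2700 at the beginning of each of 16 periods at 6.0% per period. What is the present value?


PV_due = PMT * (1-(1+i)^(-n))/i * (1+i)
PV_immediate = 27285.9172
PV_due = 27285.9172 * 1.06
= 28923.0723


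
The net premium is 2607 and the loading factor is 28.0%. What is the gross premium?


Gross = net * (1 + loading)
= 2607 * (1 + 0.28)
= 2607 * 1.28
= 3336.96


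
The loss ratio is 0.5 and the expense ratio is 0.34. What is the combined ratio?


Combined ratio = loss ratio + expense ratio
= 0.5 + 0.34
= 0.84


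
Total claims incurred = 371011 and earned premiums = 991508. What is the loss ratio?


Loss ratio = claims / premiums
= 371011 / 991508
= 0.3742


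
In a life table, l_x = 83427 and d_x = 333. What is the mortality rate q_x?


q_x = d_x / l_x
= 333 / 83427
= 0.004


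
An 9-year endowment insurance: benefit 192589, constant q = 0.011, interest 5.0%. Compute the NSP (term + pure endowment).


Term component = 14463.6668
Pure endowment = 9_p_x * v^9 * benefit = 0.905246 * 0.644609 * 192589 = 112381.393
NSP = 126845.0598


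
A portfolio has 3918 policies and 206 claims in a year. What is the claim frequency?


frequency = claims / policies
= 206 / 3918
= 0.0526


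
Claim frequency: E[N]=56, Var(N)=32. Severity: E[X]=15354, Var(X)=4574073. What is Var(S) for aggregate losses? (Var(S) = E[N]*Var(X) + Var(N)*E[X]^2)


Var(S) = E[N]*Var(X) + Var(N)*E[X]^2
= 56*4574073 + 32*15354^2
= 256148088 + 7543850112
= 7.8000e+09


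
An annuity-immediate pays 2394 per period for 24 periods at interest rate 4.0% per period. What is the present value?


PV = PMT * (1 - (1+i)^(-n)) / i
= 2394 * (1 - (1+0.04)^(-24)) / 0.04
= 2394 * (1 - 0.390121) / 0.04
= 2394 * 15.246963
= 36501.2298


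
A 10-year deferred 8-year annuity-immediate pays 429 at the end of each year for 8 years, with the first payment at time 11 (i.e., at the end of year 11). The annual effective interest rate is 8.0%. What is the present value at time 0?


PV at time 10 of the 8-year annuity-immediate:
a_n = 429 * (1-(1+0.08)^(-8))/0.08 = 2465.3081
Discount back 10 years to time 0:
PV = 2465.3081 * (1+0.08)^(-10)
= 2465.3081 * 0.463193
= 1141.9147


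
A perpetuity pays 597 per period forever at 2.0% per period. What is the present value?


PV = PMT / i
= 597 / 0.02
= 29850.0


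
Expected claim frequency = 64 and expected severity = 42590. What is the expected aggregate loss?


E[S] = E[N] * E[X]
= 64 * 42590
= 2.7258e+06


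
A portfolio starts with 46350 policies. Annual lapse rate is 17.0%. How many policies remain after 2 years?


remaining = initial * (1 - lapse)^years
= 46350 * (1 - 0.17)^2
= 46350 * 0.6889
= 31930.515


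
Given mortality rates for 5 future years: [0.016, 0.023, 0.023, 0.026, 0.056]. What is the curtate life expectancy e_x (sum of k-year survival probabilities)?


e_x = sum_{k=1}^{n} k_p_x
k_p_x values:
  1_p_x = 0.984
  2_p_x = 0.961368
  3_p_x = 0.939257
  4_p_x = 0.914836
  5_p_x = 0.863605
e_x = 4.6631


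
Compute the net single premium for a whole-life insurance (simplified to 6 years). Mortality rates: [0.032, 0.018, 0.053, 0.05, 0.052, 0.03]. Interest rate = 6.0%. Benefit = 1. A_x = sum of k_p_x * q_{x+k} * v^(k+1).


v = 0.943396
Year 0: k_p_x=1.0, q=0.032, term=0.030189
Year 1: k_p_x=0.968, q=0.018, term=0.015507
Year 2: k_p_x=0.950576, q=0.053, term=0.0423
Year 3: k_p_x=0.900195, q=0.05, term=0.035652
Year 4: k_p_x=0.855186, q=0.052, term=0.03323
Year 5: k_p_x=0.810716, q=0.03, term=0.017146
A_x = 0.174


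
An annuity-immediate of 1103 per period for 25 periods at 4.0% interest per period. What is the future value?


FV = PMT * ((1+i)^n - 1) / i
= 1103 * ((1.04)^25 - 1) / 0.04
= 1103 * (2.665836 - 1) / 0.04
= 45935.4368


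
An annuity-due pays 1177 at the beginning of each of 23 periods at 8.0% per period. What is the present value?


PV_due = PMT * (1-(1+i)^(-n))/i * (1+i)
PV_immediate = 12206.7364
PV_due = 12206.7364 * 1.08
= 13183.2753


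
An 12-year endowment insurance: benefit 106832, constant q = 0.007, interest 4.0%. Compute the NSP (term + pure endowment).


Term component = 6776.4876
Pure endowment = 12_p_x * v^12 * benefit = 0.91916 * 0.624597 * 106832 = 61332.7262
NSP = 68109.2138


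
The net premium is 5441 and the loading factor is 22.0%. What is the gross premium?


Gross = net * (1 + loading)
= 5441 * (1 + 0.22)
= 5441 * 1.22
= 6638.02


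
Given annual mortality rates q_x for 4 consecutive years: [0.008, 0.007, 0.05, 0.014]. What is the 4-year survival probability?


p_k = 1 - q_k for each year
Survival = product of (1 - q_k)
= 0.992 * 0.993 * 0.95 * 0.986
= 0.9227


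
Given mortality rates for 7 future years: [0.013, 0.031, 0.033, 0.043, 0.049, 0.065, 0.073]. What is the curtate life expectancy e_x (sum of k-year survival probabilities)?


e_x = sum_{k=1}^{n} k_p_x
k_p_x values:
  1_p_x = 0.987
  2_p_x = 0.956403
  3_p_x = 0.924842
  4_p_x = 0.885074
  5_p_x = 0.841705
  6_p_x = 0.786994
  7_p_x = 0.729544
e_x = 6.1116


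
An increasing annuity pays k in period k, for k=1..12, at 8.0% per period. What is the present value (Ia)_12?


(Ia)_n = sum_{k=1}^{n} k * v^k, v = 1/(1+i)
v = 0.925926
Sum computed term by term:
(Ia)_12 = 42.17


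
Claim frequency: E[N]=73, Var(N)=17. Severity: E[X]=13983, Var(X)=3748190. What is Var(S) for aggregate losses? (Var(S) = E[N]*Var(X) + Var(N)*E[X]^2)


Var(S) = E[N]*Var(X) + Var(N)*E[X]^2
= 73*3748190 + 17*13983^2
= 273617870 + 3323912913
= 3.5975e+09


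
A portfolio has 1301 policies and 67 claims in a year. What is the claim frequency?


frequency = claims / policies
= 67 / 1301
= 0.0515


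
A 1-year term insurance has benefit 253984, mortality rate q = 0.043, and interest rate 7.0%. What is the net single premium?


NSP = benefit * q * v
v = 1/(1+i) = 0.934579
NSP = 253984 * 0.043 * 0.934579
= 10206.8336


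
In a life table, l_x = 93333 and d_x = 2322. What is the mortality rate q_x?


q_x = d_x / l_x
= 2322 / 93333
= 0.0249


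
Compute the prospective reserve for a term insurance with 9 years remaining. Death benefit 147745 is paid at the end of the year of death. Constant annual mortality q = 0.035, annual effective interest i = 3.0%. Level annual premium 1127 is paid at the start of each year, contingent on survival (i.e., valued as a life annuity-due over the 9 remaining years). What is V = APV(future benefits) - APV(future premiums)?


v = 1/(1+i) = 0.970874
APV(future benefits) per unit = sum_{k=0}^{8} k_p_x * q * v^(k+1) = 0.238983
APV(future benefits) = 147745 * 0.238983 = 35308.5657
Life annuity-due factor ä_{x:9} = sum_{k=0}^{8} k_p_x * v^k = 7.032933
APV(future premiums) = 1127 * 7.032933 = 7926.1152
V = 35308.5657 - 7926.1152
= 27382.4505


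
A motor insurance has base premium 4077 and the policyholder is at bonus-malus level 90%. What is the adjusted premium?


adjusted = base * BM_level / 100
= 4077 * 90 / 100
= 4077 * 0.9
= 3669.3


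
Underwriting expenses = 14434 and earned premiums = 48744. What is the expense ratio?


Expense ratio = expenses / premiums
= 14434 / 48744
= 0.2961


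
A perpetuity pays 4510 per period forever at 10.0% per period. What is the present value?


PV = PMT / i
= 4510 / 0.1
= 45100.0


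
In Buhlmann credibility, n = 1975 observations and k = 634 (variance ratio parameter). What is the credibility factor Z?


Z = n / (n + k)
= 1975 / (1975 + 634)
= 1975 / 2609
= 0.757


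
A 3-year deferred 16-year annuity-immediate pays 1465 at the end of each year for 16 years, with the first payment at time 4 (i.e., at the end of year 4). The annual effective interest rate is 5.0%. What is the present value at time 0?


PV at time 3 of the 16-year annuity-immediate:
a_n = 1465 * (1-(1+0.05)^(-16))/0.05 = 15877.3324
Discount back 3 years to time 0:
PV = 15877.3324 * (1+0.05)^(-3)
= 15877.3324 * 0.863838
= 13715.4367


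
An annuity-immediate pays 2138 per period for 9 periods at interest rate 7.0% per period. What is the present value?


PV = PMT * (1 - (1+i)^(-n)) / i
= 2138 * (1 - (1+0.07)^(-9)) / 0.07
= 2138 * (1 - 0.543934) / 0.07
= 2138 * 6.515232
= 13929.5665


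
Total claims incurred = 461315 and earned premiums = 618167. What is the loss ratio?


Loss ratio = claims / premiums
= 461315 / 618167
= 0.7463


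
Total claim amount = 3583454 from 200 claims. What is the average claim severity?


severity = total / number
= 3583454 / 200
= 17917.27


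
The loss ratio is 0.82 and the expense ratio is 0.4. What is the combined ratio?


Combined ratio = loss ratio + expense ratio
= 0.82 + 0.4
= 1.22


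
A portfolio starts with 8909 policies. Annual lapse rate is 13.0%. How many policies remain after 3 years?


remaining = initial * (1 - lapse)^years
= 8909 * (1 - 0.13)^3
= 8909 * 0.658503
= 5866.6032


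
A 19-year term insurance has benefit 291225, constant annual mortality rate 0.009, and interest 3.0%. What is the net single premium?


NSP = benefit * sum_{k=0}^{n-1} k_p_x * q * v^(k+1)
With constant q=0.009, v=0.970874
Sum = 0.119936
NSP = 291225 * 0.119936
= 34928.356


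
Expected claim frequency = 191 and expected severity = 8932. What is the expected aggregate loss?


E[S] = E[N] * E[X]
= 191 * 8932
= 1.7060e+06


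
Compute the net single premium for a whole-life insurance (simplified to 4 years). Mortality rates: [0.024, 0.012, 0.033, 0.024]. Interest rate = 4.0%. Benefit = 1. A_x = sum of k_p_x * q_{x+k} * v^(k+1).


v = 0.961538
Year 0: k_p_x=1.0, q=0.024, term=0.023077
Year 1: k_p_x=0.976, q=0.012, term=0.010828
Year 2: k_p_x=0.964288, q=0.033, term=0.028289
Year 3: k_p_x=0.932466, q=0.024, term=0.01913
A_x = 0.0813


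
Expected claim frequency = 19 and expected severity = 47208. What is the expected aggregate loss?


E[S] = E[N] * E[X]
= 19 * 47208
= 896952


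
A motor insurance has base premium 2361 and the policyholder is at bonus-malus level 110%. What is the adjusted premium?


adjusted = base * BM_level / 100
= 2361 * 110 / 100
= 2361 * 1.1
= 2597.1


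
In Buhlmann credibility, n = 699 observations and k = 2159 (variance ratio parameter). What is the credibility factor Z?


Z = n / (n + k)
= 699 / (699 + 2159)
= 699 / 2858
= 0.2446


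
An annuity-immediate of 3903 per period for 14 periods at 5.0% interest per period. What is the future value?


FV = PMT * ((1+i)^n - 1) / i
= 3903 * ((1.05)^14 - 1) / 0.05
= 3903 * (1.979932 - 1) / 0.05
= 76493.4607


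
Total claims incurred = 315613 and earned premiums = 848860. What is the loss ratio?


Loss ratio = claims / premiums
= 315613 / 848860
= 0.3718


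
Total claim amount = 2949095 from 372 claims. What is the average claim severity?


severity = total / number
= 2949095 / 372
= 7927.6747


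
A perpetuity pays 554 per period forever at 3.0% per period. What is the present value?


PV = PMT / i
= 554 / 0.03
= 18466.6667


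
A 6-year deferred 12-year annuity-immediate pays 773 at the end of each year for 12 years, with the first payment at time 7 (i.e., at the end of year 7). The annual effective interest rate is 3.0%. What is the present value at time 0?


PV at time 6 of the 12-year annuity-immediate:
a_n = 773 * (1-(1+0.03)^(-12))/0.03 = 7694.4451
Discount back 6 years to time 0:
PV = 7694.4451 * (1+0.03)^(-6)
= 7694.4451 * 0.837484
= 6443.9766


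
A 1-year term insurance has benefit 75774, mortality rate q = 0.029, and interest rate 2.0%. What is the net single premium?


NSP = benefit * q * v
v = 1/(1+i) = 0.980392
NSP = 75774 * 0.029 * 0.980392
= 2154.3588


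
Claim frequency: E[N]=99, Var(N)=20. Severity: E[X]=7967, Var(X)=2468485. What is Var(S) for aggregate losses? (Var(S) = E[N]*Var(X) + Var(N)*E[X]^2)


Var(S) = E[N]*Var(X) + Var(N)*E[X]^2
= 99*2468485 + 20*7967^2
= 244380015 + 1269461780
= 1.5138e+09


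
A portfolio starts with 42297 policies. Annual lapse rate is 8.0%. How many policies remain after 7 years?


remaining = initial * (1 - lapse)^years
= 42297 * (1 - 0.08)^7
= 42297 * 0.557847
= 23595.2377


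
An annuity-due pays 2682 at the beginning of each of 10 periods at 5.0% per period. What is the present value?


PV_due = PMT * (1-(1+i)^(-n))/i * (1+i)
PV_immediate = 20709.6931
PV_due = 20709.6931 * 1.05
= 21745.1777


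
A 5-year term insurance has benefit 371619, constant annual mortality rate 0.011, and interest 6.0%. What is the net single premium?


NSP = benefit * sum_{k=0}^{n-1} k_p_x * q * v^(k+1)
With constant q=0.011, v=0.943396
Sum = 0.045386
NSP = 371619 * 0.045386
= 16866.3423


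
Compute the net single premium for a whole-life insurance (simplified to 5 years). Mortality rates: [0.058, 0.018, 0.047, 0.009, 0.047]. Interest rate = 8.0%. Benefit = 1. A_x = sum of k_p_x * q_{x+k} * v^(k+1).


v = 0.925926
Year 0: k_p_x=1.0, q=0.058, term=0.053704
Year 1: k_p_x=0.942, q=0.018, term=0.014537
Year 2: k_p_x=0.925044, q=0.047, term=0.034513
Year 3: k_p_x=0.881567, q=0.009, term=0.005832
Year 4: k_p_x=0.873633, q=0.047, term=0.027945
A_x = 0.1365


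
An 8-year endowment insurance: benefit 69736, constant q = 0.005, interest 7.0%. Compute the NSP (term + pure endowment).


Term component = 2049.6243
Pure endowment = 8_p_x * v^8 * benefit = 0.960693 * 0.582009 * 69736 = 38991.636
NSP = 41041.2603


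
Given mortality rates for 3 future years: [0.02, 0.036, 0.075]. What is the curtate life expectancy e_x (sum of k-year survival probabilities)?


e_x = sum_{k=1}^{n} k_p_x
k_p_x values:
  1_p_x = 0.98
  2_p_x = 0.94472
  3_p_x = 0.873866
e_x = 2.7986


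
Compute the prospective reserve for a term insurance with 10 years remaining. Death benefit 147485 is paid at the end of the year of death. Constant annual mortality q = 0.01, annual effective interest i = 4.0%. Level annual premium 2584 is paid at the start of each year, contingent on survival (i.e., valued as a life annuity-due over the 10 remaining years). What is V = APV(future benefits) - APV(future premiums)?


v = 1/(1+i) = 0.961538
APV(future benefits) per unit = sum_{k=0}^{9} k_p_x * q * v^(k+1) = 0.077806
APV(future benefits) = 147485 * 0.077806 = 11475.2732
Life annuity-due factor ä_{x:10} = sum_{k=0}^{9} k_p_x * v^k = 8.091863
APV(future premiums) = 2584 * 8.091863 = 20909.374
V = 11475.2732 - 20909.374
= -9434.1008


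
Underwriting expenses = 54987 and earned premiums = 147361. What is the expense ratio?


Expense ratio = expenses / premiums
= 54987 / 147361
= 0.3731


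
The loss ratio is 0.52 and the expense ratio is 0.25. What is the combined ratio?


Combined ratio = loss ratio + expense ratio
= 0.52 + 0.25
= 0.77


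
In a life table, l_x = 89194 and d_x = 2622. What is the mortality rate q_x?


q_x = d_x / l_x
= 2622 / 89194
= 0.0294


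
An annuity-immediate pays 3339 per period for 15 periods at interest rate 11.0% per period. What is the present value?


PV = PMT * (1 - (1+i)^(-n)) / i
= 3339 * (1 - (1+0.11)^(-15)) / 0.11
= 3339 * (1 - 0.209004) / 0.11
= 3339 * 7.19087
= 24010.3135


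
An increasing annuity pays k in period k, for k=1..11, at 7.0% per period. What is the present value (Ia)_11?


(Ia)_n = sum_{k=1}^{n} k * v^k, v = 1/(1+i)
v = 0.934579
Sum computed term by term:
(Ia)_11 = 39.9652


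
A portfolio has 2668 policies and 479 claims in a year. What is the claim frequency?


frequency = claims / policies
= 479 / 2668
= 0.1795


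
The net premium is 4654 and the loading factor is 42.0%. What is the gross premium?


Gross = net * (1 + loading)
= 4654 * (1 + 0.42)
= 4654 * 1.42
= 6608.68


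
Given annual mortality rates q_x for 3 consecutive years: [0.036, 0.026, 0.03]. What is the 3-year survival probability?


p_k = 1 - q_k for each year
Survival = product of (1 - q_k)
= 0.964 * 0.974 * 0.97
= 0.9108


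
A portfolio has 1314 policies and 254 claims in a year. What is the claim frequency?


frequency = claims / policies
= 254 / 1314
= 0.1933


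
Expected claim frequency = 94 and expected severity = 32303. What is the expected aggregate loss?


E[S] = E[N] * E[X]
= 94 * 32303
= 3.0365e+06


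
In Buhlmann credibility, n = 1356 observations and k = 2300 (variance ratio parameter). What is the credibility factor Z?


Z = n / (n + k)
= 1356 / (1356 + 2300)
= 1356 / 3656
= 0.3709


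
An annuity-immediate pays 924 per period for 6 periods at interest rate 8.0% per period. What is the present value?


PV = PMT * (1 - (1+i)^(-n)) / i
= 924 * (1 - (1+0.08)^(-6)) / 0.08
= 924 * (1 - 0.63017) / 0.08
= 924 * 4.62288
= 4271.5408


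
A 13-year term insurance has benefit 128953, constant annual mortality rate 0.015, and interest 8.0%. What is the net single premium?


NSP = benefit * sum_{k=0}^{n-1} k_p_x * q * v^(k+1)
With constant q=0.015, v=0.925926
Sum = 0.110193
NSP = 128953 * 0.110193
= 14209.7797


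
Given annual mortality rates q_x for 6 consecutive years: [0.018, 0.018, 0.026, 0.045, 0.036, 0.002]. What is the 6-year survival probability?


p_k = 1 - q_k for each year
Survival = product of (1 - q_k)
= 0.982 * 0.982 * 0.974 * 0.955 * 0.964 * 0.998
= 0.863


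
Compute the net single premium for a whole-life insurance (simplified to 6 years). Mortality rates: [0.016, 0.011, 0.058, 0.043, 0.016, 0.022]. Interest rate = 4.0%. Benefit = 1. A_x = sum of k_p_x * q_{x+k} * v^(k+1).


v = 0.961538
Year 0: k_p_x=1.0, q=0.016, term=0.015385
Year 1: k_p_x=0.984, q=0.011, term=0.010007
Year 2: k_p_x=0.973176, q=0.058, term=0.050179
Year 3: k_p_x=0.916732, q=0.043, term=0.033696
Year 4: k_p_x=0.877312, q=0.016, term=0.011537
Year 5: k_p_x=0.863275, q=0.022, term=0.01501
A_x = 0.1358


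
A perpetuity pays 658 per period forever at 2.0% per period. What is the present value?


PV = PMT / i
= 658 / 0.02
= 32900.0


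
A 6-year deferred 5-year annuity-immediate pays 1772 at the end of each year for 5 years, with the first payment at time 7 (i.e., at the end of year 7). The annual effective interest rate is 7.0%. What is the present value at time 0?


PV at time 6 of the 5-year annuity-immediate:
a_n = 1772 * (1-(1+0.07)^(-5))/0.07 = 7265.5499
Discount back 6 years to time 0:
PV = 7265.5499 * (1+0.07)^(-6)
= 7265.5499 * 0.666342
= 4841.3426


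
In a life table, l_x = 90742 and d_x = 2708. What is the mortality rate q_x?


q_x = d_x / l_x
= 2708 / 90742
= 0.0298


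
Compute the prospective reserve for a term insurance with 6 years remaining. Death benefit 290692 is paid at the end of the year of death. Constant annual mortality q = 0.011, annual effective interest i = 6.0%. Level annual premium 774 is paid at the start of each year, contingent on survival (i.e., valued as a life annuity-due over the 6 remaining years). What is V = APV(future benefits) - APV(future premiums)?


v = 1/(1+i) = 0.943396
APV(future benefits) per unit = sum_{k=0}^{5} k_p_x * q * v^(k+1) = 0.052723
APV(future benefits) = 290692 * 0.052723 = 15326.2878
Life annuity-due factor ä_{x:6} = sum_{k=0}^{5} k_p_x * v^k = 5.080624
APV(future premiums) = 774 * 5.080624 = 3932.4032
V = 15326.2878 - 3932.4032
= 11393.8846


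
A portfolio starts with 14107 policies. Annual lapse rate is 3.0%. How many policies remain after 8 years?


remaining = initial * (1 - lapse)^years
= 14107 * (1 - 0.03)^8
= 14107 * 0.783743
= 11056.2676


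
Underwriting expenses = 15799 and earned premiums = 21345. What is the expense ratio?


Expense ratio = expenses / premiums
= 15799 / 21345
= 0.7402


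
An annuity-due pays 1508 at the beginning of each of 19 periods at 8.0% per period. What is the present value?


PV_due = PMT * (1-(1+i)^(-n))/i * (1+i)
PV_immediate = 14482.2276
PV_due = 14482.2276 * 1.08
= 15640.8058


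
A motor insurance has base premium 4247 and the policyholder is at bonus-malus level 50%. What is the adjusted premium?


adjusted = base * BM_level / 100
= 4247 * 50 / 100
= 4247 * 0.5
= 2123.5


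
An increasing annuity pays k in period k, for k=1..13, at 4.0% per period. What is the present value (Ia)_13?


(Ia)_n = sum_{k=1}^{n} k * v^k, v = 1/(1+i)
v = 0.961538
Sum computed term by term:
(Ia)_13 = 64.4403


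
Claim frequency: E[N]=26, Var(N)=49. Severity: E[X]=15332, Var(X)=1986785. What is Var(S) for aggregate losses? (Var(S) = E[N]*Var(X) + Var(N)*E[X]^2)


Var(S) = E[N]*Var(X) + Var(N)*E[X]^2
= 26*1986785 + 49*15332^2
= 51656410 + 11518440976
= 1.1570e+10


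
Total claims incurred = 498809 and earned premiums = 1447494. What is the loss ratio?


Loss ratio = claims / premiums
= 498809 / 1447494
= 0.3446


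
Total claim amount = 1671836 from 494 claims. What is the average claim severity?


severity = total / number
= 1671836 / 494
= 3384.2834


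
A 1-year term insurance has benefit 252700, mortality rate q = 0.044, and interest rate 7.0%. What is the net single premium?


NSP = benefit * q * v
v = 1/(1+i) = 0.934579
NSP = 252700 * 0.044 * 0.934579
= 10391.4019


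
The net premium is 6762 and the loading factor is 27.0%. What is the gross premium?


Gross = net * (1 + loading)
= 6762 * (1 + 0.27)
= 6762 * 1.27
= 8587.74


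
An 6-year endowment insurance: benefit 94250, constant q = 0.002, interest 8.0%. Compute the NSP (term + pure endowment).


Term component = 867.4556
Pure endowment = 6_p_x * v^6 * benefit = 0.98806 * 0.63017 * 94250 = 58684.3196
NSP = 59551.7752


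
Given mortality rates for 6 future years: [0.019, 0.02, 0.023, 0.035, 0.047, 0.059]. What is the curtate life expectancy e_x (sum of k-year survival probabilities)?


e_x = sum_{k=1}^{n} k_p_x
k_p_x values:
  1_p_x = 0.981
  2_p_x = 0.96138
  3_p_x = 0.939268
  4_p_x = 0.906394
  5_p_x = 0.863793
  6_p_x = 0.81283
e_x = 5.4647


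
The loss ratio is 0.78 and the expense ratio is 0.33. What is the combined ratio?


Combined ratio = loss ratio + expense ratio
= 0.78 + 0.33
= 1.11


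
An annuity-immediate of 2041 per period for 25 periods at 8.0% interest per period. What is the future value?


FV = PMT * ((1+i)^n - 1) / i
= 2041 * ((1.08)^25 - 1) / 0.08
= 2041 * (6.848475 - 1) / 0.08
= 149209.2234


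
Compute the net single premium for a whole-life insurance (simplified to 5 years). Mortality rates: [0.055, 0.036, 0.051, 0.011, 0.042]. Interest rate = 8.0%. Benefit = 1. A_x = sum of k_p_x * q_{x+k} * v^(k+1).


v = 0.925926
Year 0: k_p_x=1.0, q=0.055, term=0.050926
Year 1: k_p_x=0.945, q=0.036, term=0.029167
Year 2: k_p_x=0.91098, q=0.051, term=0.036881
Year 3: k_p_x=0.86452, q=0.011, term=0.00699
Year 4: k_p_x=0.85501, q=0.042, term=0.02444
A_x = 0.1484


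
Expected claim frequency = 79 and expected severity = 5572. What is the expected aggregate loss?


E[S] = E[N] * E[X]
= 79 * 5572
= 440188


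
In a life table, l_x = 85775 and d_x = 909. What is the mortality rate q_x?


q_x = d_x / l_x
= 909 / 85775
= 0.0106


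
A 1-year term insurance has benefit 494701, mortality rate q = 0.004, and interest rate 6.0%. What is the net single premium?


NSP = benefit * q * v
v = 1/(1+i) = 0.943396
NSP = 494701 * 0.004 * 0.943396
= 1866.7962


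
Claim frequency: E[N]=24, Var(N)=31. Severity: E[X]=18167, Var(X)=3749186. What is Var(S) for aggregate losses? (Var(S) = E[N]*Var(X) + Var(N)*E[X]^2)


Var(S) = E[N]*Var(X) + Var(N)*E[X]^2
= 24*3749186 + 31*18167^2
= 89980464 + 10231236559
= 1.0321e+10


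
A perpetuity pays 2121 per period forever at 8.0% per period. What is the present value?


PV = PMT / i
= 2121 / 0.08
= 26512.5


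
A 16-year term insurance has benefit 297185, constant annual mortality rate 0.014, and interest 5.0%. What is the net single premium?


NSP = benefit * sum_{k=0}^{n-1} k_p_x * q * v^(k+1)
With constant q=0.014, v=0.952381
Sum = 0.138776
NSP = 297185 * 0.138776
= 41242.0855


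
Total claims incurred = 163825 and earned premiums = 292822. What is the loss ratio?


Loss ratio = claims / premiums
= 163825 / 292822
= 0.5595


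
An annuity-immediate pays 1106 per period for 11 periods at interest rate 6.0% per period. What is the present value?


PV = PMT * (1 - (1+i)^(-n)) / i
= 1106 * (1 - (1+0.06)^(-11)) / 0.06
= 1106 * (1 - 0.526788) / 0.06
= 1106 * 7.886875
= 8722.8833


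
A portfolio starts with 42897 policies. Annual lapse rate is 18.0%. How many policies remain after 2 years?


remaining = initial * (1 - lapse)^years
= 42897 * (1 - 0.18)^2
= 42897 * 0.6724
= 28843.9428
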